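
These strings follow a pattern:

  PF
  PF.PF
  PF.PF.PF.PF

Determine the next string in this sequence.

Each string is two copies of the previous one joined by '.'.
One more doubling of PF.PF.PF.PF gives the answer.

PF.PF.PF.PF.PF.PF.PF.PF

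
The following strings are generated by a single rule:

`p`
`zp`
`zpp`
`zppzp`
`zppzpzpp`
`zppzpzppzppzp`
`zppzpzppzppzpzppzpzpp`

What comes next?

This is a Fibonacci-style word recurrence s(k) = s(k−1)·s(k−2): e.g. zp·p = zpp.
Continuing: zppzpzppzppzpzppzpzpp · zppzpzppzppzp gives term 8.

zppzpzppzppzpzppzpzppzppzpzppzppzp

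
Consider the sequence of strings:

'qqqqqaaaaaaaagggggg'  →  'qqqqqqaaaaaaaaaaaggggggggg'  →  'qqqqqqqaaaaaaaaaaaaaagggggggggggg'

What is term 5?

Reading off run lengths: q runs 5, 6, 7; a runs 8, 11, 14; g runs 6, 9, 12 — each is linear in n, where the shown terms are n = 2, 3, 4.
Setting n = 6 gives 9, 20, 18 characters in each block.

qqqqqqqqqaaaaaaaaaaaaaaaaaaaagggggggggggggggggg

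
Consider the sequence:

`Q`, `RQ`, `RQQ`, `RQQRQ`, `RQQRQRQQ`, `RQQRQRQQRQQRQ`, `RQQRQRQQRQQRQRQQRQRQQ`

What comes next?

RQQRQRQQRQQRQRQQRQRQQRQQRQRQQRQQRQ

This is a Fibonacci-style word recurrence s(k) = s(k−1)·s(k−2): e.g. RQ·Q = RQQ.
The next term joins RQQRQRQQRQQRQRQQRQRQQ and RQQRQRQQRQQRQ.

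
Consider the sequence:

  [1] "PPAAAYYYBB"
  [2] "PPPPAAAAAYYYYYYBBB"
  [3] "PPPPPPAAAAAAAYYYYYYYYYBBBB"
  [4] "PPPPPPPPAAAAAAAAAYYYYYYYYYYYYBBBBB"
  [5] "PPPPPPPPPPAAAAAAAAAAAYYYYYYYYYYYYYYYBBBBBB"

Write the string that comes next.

PPPPPPPPPPPPAAAAAAAAAAAAAYYYYYYYYYYYYYYYYYYBBBBBBB

The n-th term is 2n P's then 2n+1 A's then 3n Y's then n+1 B's (n = 1, 2, …).
For the next term, n = 6, so the run lengths are 12, 13, 18, 7.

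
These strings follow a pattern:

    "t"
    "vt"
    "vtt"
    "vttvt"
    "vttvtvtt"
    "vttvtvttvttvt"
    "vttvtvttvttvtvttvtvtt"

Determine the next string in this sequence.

vttvtvttvttvtvttvtvttvttvtvttvttvt

From term 3 onward, concatenate the last term with the second-to-last: vt·t = vtt, vtt·vt = vttvt, …
Continuing: vttvtvttvttvtvttvtvtt · vttvtvttvttvt gives term 8.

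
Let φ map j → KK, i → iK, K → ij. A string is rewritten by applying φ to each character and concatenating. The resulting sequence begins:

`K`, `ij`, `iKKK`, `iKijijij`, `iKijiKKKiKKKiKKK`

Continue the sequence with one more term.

iKijiKKKiKijijijiKijijijiKijijij

Applying the rule to each of the 16 symbols of iKijiKKKiKKKiKKK gives the pieces iK ij iK KK iK ij ij ij iK ij ij ij iK ij ij ij, which concatenate to the answer.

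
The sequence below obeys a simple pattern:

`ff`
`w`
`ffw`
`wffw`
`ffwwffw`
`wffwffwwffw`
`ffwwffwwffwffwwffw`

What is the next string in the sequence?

Each term (from the third on) is the two preceding terms concatenated in order: term 3 = ff·w = ffw.
So term 8 is wffwffwwffw·ffwwffwwffwffwwffw.

wffwffwwffwffwwffwwffwffwwffw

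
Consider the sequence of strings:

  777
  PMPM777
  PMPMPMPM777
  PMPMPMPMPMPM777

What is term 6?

The strings grow by a fixed prefix PMPM each time.
From PMPMPMPMPMPM777, 2 further steps: PMPMPMPMPMPM777 → PMPMPMPMPMPMPMPM777 → (answer).

PMPMPMPMPMPMPMPMPMPM777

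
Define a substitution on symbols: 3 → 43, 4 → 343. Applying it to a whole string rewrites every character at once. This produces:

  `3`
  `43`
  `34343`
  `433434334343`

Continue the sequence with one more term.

Apply φ to 433434334343 symbol by symbol: 4→343, 3→43, 3→43, 4→343, 3→43, 4→343, 3→43, 3→43, 4→343, 3→43, 4→343, 3→43; joined: 343 43 43 343 43 343 43 43 343 43 343 43.

34343433434334343433434334343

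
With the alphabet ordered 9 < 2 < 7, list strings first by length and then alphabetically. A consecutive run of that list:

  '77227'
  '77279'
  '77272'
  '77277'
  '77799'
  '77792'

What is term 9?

77722

Stepping forward 3 times from 77792: 77792 → 77797 → 77729, then the target.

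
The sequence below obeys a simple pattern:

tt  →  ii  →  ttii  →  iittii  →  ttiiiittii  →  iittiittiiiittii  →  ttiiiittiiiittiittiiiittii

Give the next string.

iittiittiiiittiittiiiittiiiittiittiiiittii

Each term (from the third on) is the two preceding terms concatenated in order: term 3 = tt·ii = ttii.
So term 8 is iittiittiiiittii·ttiiiittiiiittiittiiiittii.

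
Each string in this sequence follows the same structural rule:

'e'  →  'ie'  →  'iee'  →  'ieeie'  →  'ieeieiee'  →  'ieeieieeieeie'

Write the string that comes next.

This is a Fibonacci-style word recurrence s(k) = s(k−1)·s(k−2): e.g. ie·e = iee.
So term 7 is ieeieieeieeie·ieeieiee.

ieeieieeieeieieeieiee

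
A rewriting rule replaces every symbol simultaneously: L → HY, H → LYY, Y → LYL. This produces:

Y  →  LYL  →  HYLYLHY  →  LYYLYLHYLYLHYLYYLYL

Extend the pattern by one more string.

HYLYLLYLHYLYLHYLYYLYLHYLYLHYLYYLYLHYLYLLYLHYLYLHY

Replace each of the 19 characters of LYYLYLHYLYLHYLYYLYL in place — HY LYL LYL HY LYL HY LYY LYL HY LYL HY LYY LYL HY LYL LYL HY LYL HY — and concatenate.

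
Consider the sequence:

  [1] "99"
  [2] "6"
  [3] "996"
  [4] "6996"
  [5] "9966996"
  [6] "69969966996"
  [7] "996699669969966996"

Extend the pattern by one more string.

Each term (from the third on) is the two preceding terms concatenated in order: term 3 = 99·6 = 996.
The next term joins 69969966996 and 996699669969966996.

69969966996996699669969966996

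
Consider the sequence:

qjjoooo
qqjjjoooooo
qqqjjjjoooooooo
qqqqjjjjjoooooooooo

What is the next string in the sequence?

qqqqqjjjjjjoooooooooooo

Each string has the form q^{n-1} j^{n} o^{2n}, where the shown terms are n = 2, 3, 4, 5.
For the next term, n = 6, so the run lengths are 5, 6, 12.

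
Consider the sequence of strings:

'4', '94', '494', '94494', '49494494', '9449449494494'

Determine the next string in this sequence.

494944949449449494494

Each term (from the third on) is the two preceding terms concatenated in order: term 3 = 4·94 = 494.
Continuing: 49494494 · 9449449494494 gives term 7.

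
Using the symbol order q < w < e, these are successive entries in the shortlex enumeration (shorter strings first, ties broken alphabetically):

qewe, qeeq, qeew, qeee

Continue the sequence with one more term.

The successor of qeee increments the rightmost position that isn't already e and resets every position after it to q.

wqqq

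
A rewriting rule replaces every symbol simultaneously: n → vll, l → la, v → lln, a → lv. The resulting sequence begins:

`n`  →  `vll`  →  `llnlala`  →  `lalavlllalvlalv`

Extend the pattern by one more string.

Rewriting the 15 symbols of lalavlllalvlalv one by one yields la lv la lv lln la la la lv la lln la lv la lln; concatenated:

lalvlalvllnlalalalvlallnlalvlalln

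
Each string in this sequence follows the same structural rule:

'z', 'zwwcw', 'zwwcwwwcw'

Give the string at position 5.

Every step adds wwcw to the end: s(k+1) = s(k)·wwcw.
From zwwcwwwcw, 2 further steps: zwwcwwwcw → zwwcwwwcwwwcw → (answer).

zwwcwwwcwwwcwwwcw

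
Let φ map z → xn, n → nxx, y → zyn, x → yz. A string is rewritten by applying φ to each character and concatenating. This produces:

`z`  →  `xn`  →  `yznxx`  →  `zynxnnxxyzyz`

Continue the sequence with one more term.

Apply φ to zynxnnxxyzyz symbol by symbol: z→xn, y→zyn, n→nxx, x→yz, n→nxx, n→nxx, x→yz, x→yz, y→zyn, z→xn, y→zyn, z→xn; joined: xn zyn nxx yz nxx nxx yz yz zyn xn zyn xn.

xnzynnxxyznxxnxxyzyzzynxnzynxn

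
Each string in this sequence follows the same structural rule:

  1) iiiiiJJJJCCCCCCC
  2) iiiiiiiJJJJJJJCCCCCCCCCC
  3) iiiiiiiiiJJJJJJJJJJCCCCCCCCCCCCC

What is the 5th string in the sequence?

The n-th term is 2n+1 i's then 3n-2 J's then 3n+1 C's, where the shown terms are n = 2, 3, 4.
For term 5, n = 6, so the run lengths are 13, 16, 19.

iiiiiiiiiiiiiJJJJJJJJJJJJJJJJCCCCCCCCCCCCCCCCCCC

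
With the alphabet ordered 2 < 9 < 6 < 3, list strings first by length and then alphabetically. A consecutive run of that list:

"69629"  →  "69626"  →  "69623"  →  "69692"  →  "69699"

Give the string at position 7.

69693

Continuing the enumeration 2 steps past 69699: 69699 → 69696 → (answer).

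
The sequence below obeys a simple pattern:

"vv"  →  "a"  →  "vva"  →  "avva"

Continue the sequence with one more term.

From term 3 onward, concatenate the second-to-last term with the last: vv·a = vva, a·vva = avva, …
Continuing: vva · avva gives term 5.

vvaavva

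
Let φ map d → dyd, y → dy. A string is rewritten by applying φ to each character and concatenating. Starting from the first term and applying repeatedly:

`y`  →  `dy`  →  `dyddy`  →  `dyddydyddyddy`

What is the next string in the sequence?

Rewriting the 13 symbols of dyddydyddyddy one by one yields dyd dy dyd dyd dy dyd dy dyd dyd dy dyd dyd dy; concatenated:

dyddydyddyddydyddydyddyddydyddyddy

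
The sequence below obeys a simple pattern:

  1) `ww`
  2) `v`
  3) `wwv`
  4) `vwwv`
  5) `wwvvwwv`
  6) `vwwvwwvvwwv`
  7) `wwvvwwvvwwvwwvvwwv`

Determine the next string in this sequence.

vwwvwwvvwwvwwvvwwvvwwvwwvvwwv

From term 3 onward, concatenate the second-to-last term with the last: ww·v = wwv, v·wwv = vwwv, …
The next term joins vwwvwwvvwwv and wwvvwwvvwwvwwvvwwv.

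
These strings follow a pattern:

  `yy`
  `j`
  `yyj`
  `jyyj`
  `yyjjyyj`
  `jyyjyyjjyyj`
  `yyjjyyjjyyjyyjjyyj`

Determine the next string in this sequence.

jyyjyyjjyyjyyjjyyjjyyjyyjjyyj

This is a Fibonacci-style word recurrence s(k) = s(k−2)·s(k−1): e.g. yy·j = yyj.
So term 8 is jyyjyyjjyyj·yyjjyyjjyyjyyjjyyj.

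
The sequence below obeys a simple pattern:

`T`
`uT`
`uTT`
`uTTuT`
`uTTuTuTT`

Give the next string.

This is a Fibonacci-style word recurrence s(k) = s(k−1)·s(k−2): e.g. uT·T = uTT.
Continuing: uTTuTuTT · uTTuT gives term 6.

uTTuTuTTuTTuT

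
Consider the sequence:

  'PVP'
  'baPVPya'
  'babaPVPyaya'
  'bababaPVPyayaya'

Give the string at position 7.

babababababaPVPyayayayayaya

Every step adds ba to the front and ya to the end of the previous string.
From bababaPVPyayaya, 3 further steps: bababaPVPyayaya → babababaPVPyayayaya → bababababaPVPyayayayaya → (answer).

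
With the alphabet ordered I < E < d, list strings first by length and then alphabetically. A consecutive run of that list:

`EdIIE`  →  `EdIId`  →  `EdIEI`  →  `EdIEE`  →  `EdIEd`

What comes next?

Treat EdIEd as a base-3 numeral over the given alphabet and add one, carrying through any trailing d's.

EdIdI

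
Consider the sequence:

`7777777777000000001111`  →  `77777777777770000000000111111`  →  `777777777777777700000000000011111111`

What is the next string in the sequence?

7777777777777777777000000000000001111111111

Reading off run lengths: 7 runs 10, 13, 16; 0 runs 8, 10, 12; 1 runs 4, 6, 8 — each is linear in n, where the shown terms are n = 3, 4, 5.
Setting n = 6 gives 19, 14, 10 characters in each block.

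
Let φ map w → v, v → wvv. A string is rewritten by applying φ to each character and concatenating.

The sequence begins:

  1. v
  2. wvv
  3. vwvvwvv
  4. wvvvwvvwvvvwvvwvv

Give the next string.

Replace each of the 17 characters of wvvvwvvwvvvwvvwvv in place — v wvv wvv wvv v wvv wvv v wvv wvv wvv v wvv wvv v wvv wvv — and concatenate.

vwvvwvvwvvvwvvwvvvwvvwvvwvvvwvvwvvvwvvwvv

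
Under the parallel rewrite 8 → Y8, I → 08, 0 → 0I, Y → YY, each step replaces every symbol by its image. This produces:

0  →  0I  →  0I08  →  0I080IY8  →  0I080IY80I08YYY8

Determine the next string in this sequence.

0I080IY80I08YYY80I080IY8YYYYYYY8

Replace each of the 16 characters of 0I080IY80I08YYY8 in place — 0I 08 0I Y8 0I 08 YY Y8 0I 08 0I Y8 YY YY YY Y8 — and concatenate.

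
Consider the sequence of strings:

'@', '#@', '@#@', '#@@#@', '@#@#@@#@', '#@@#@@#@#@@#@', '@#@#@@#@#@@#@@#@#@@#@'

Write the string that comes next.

This is a Fibonacci-style word recurrence s(k) = s(k−2)·s(k−1): e.g. @·#@ = @#@.
So term 8 is #@@#@@#@#@@#@·@#@#@@#@#@@#@@#@#@@#@.

#@@#@@#@#@@#@@#@#@@#@#@@#@@#@#@@#@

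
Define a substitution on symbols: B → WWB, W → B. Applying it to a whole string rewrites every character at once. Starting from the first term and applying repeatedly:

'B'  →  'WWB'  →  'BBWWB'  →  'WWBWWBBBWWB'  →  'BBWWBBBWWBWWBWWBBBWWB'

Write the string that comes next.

Replace each of the 21 characters of BBWWBBBWWBWWBWWBBBWWB in place — WWB WWB B B WWB WWB WWB B B WWB B B WWB B B WWB WWB WWB B B WWB — and concatenate.

WWBWWBBBWWBWWBWWBBBWWBBBWWBBBWWBWWBWWBBBWWB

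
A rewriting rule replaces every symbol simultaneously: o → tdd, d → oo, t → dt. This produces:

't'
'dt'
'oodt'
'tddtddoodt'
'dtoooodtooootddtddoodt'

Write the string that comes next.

oodttddtddtddtddoodttddtddtddtdddtoooodtooootddtddoodt

φ(dtoooodtooootddtddoodt) expands symbol-by-symbol to oo dt tdd tdd tdd tdd oo dt tdd tdd tdd tdd dt oo oo dt oo oo tdd tdd oo dt; joining the 22 pieces gives the next term.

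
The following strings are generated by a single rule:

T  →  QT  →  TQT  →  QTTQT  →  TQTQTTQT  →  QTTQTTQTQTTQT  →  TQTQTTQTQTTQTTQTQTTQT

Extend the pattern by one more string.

Each term (from the third on) is the two preceding terms concatenated in order: term 3 = T·QT = TQT.
The next term joins QTTQTTQTQTTQT and TQTQTTQTQTTQTTQTQTTQT.

QTTQTTQTQTTQTTQTQTTQTQTTQTTQTQTTQT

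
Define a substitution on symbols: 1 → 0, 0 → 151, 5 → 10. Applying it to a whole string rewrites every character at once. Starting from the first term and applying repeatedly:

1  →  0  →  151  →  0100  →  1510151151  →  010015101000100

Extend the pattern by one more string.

Rewriting the 15 symbols of 010015101000100 one by one yields 151 0 151 151 0 10 0 151 0 151 151 151 0 151 151; concatenated:

1510151151010015101511511510151151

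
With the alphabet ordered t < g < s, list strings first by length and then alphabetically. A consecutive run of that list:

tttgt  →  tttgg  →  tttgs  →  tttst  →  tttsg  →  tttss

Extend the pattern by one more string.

Treat tttss as a base-3 numeral over the given alphabet and add one, carrying through any trailing s's.

ttgtt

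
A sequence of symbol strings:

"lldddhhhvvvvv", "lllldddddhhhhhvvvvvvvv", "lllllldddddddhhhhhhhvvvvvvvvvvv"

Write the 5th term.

Each string has the form l^{2n} d^{2n+1} h^{2n+1} v^{3n+2} (n = 1, 2, …).
At n = 5 the blocks have lengths 10, 11, 11, 17.

lllllllllldddddddddddhhhhhhhhhhhvvvvvvvvvvvvvvvvv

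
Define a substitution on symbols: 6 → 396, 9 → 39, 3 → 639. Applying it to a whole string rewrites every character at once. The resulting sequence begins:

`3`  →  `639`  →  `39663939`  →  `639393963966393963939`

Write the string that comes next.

φ(639393963966393963939) expands symbol-by-symbol to 396 639 39 639 39 639 39 396 639 39 396 396 639 39 639 39 396 639 39 639 39; joining the 21 pieces gives the next term.

3966393963939639393966393939639663939639393966393963939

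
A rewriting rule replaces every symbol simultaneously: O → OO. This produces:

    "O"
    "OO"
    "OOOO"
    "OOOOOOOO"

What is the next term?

OOOOOOOOOOOOOOOO

Rewriting each symbol of OOOOOOOO: O→OO, O→OO, O→OO, O→OO, O→OO, O→OO, O→OO, O→OO, which concatenates to OO OO OO OO OO OO OO OO.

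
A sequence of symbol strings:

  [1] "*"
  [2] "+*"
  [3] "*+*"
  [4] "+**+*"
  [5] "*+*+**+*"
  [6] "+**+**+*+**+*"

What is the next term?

Each term (from the third on) is the two preceding terms concatenated in order: term 3 = *·+* = *+*.
So term 7 is *+*+**+*·+**+**+*+**+*.

*+*+**+*+**+**+*+**+*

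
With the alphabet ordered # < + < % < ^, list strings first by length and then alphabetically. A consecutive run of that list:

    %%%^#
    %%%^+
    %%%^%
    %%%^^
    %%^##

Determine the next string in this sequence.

%%^#+

The successor of %%^## increments the rightmost position that isn't already ^ and resets every position after it to #.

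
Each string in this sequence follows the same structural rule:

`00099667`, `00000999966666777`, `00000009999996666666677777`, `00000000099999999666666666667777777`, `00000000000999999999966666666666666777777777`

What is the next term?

00000000000009999999999996666666666666666677777777777

Each string has the form 0^{2n+1} 9^{2n} 6^{3n-1} 7^{2n-1} (n = 1, 2, …).
At n = 6 the blocks have lengths 13, 12, 17, 11.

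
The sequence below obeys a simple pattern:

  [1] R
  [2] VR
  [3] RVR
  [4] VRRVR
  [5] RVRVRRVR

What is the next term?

VRRVRRVRVRRVR

Each term (from the third on) is the two preceding terms concatenated in order: term 3 = R·VR = RVR.
So term 6 is VRRVR·RVRVRRVR.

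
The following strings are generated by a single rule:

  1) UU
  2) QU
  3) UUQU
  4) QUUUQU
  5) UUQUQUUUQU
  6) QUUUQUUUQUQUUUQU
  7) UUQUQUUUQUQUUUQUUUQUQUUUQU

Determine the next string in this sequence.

Each term (from the third on) is the two preceding terms concatenated in order: term 3 = UU·QU = UUQU.
Continuing: QUUUQUUUQUQUUUQU · UUQUQUUUQUQUUUQUUUQUQUUUQU gives term 8.

QUUUQUUUQUQUUUQUUUQUQUUUQUQUUUQUUUQUQUUUQU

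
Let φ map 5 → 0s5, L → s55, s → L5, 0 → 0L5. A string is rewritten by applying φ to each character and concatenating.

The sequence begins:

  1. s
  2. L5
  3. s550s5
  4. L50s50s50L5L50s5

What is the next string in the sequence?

Replace each of the 16 characters of L50s50s50L5L50s5 in place — s55 0s5 0L5 L5 0s5 0L5 L5 0s5 0L5 s55 0s5 s55 0s5 0L5 L5 0s5 — and concatenate.

s550s50L5L50s50L5L50s50L5s550s5s550s50L5L50s5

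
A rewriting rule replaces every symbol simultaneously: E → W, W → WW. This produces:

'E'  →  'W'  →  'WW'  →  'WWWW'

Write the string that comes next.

WWWWWWWW

Apply φ to WWWW symbol by symbol: W→WW, W→WW, W→WW, W→WW; joined: WW WW WW WW.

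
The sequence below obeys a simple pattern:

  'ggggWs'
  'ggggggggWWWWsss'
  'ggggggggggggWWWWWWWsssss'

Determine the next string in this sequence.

ggggggggggggggggWWWWWWWWWWsssssss

Reading off run lengths: g runs 4, 8, 12; W runs 1, 4, 7; s runs 1, 3, 5 — each is linear in n (n = 1, 2, …).
For the next term, n = 4, so the run lengths are 16, 10, 7.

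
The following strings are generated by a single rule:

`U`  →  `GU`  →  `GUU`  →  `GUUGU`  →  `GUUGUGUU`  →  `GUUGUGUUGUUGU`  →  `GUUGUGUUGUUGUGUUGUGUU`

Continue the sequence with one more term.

GUUGUGUUGUUGUGUUGUGUUGUUGUGUUGUUGU

Each term (from the third on) is the previous term followed by the one before it: term 3 = GU·U = GUU.
The next term joins GUUGUGUUGUUGUGUUGUGUU and GUUGUGUUGUUGU.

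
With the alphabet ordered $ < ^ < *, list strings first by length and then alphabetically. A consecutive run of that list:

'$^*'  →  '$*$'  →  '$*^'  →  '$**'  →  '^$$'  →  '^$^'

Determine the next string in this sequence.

Find the rightmost character of ^$^ below *, bump it to the next letter, and reset everything to its right to $.

^$*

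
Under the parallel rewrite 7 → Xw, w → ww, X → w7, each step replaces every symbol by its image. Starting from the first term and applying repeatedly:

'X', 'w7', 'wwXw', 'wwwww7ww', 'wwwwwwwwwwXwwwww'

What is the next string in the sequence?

wwwwwwwwwwwwwwwwwwwww7wwwwwwwwww

φ(wwwwwwwwwwXwwwww) expands symbol-by-symbol to ww ww ww ww ww ww ww ww ww ww w7 ww ww ww ww ww; joining the 16 pieces gives the next term.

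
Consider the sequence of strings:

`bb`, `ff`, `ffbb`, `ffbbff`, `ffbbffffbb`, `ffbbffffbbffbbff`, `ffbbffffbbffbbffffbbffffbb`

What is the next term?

ffbbffffbbffbbffffbbffffbbffbbffffbbffbbff

From term 3 onward, concatenate the last term with the second-to-last: ff·bb = ffbb, ffbb·ff = ffbbff, …
Continuing: ffbbffffbbffbbffffbbffffbb · ffbbffffbbffbbff gives term 8.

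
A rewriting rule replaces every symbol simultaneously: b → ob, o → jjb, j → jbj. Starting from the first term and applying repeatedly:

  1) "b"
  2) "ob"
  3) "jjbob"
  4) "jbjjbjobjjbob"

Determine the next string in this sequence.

Applying the rule to each of the 13 symbols of jbjjbjobjjbob gives the pieces jbj ob jbj jbj ob jbj jjb ob jbj jbj ob jjb ob, which concatenate to the answer.

jbjobjbjjbjobjbjjjbobjbjjbjobjjbob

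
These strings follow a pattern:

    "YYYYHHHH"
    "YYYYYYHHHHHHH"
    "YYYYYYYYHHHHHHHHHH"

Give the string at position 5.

YYYYYYYYYYYYHHHHHHHHHHHHHHHH

Term n consists of 2n+2 Y's, followed by 3n+1 H's (n = 1, 2, …).
Setting n = 5 gives 12, 16 characters in each block.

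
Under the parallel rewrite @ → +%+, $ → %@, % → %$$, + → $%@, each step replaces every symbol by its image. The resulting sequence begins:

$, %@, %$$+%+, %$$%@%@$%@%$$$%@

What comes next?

%$$%@%@%$$+%+%$$+%+%@%$$+%+%$$%@%@%@%$$+%+

φ(%$$%@%@$%@%$$$%@) expands symbol-by-symbol to %$$ %@ %@ %$$ +%+ %$$ +%+ %@ %$$ +%+ %$$ %@ %@ %@ %$$ +%+; joining the 16 pieces gives the next term.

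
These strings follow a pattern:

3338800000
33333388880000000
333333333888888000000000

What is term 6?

Reading off run lengths: 3 runs 3, 6, 9; 8 runs 2, 4, 6; 0 runs 5, 7, 9 — each is linear in n (n = 1, 2, …).
At n = 6 the blocks have lengths 18, 12, 15.

333333333333333333888888888888000000000000000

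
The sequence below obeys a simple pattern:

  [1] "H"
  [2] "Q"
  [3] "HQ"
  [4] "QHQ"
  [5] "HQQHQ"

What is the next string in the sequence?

QHQHQQHQ

Each term (from the third on) is the two preceding terms concatenated in order: term 3 = H·Q = HQ.
The next term joins QHQ and HQQHQ.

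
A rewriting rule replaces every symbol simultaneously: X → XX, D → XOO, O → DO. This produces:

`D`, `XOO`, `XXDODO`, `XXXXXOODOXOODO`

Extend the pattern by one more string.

Replace each of the 14 characters of XXXXXOODOXOODO in place — XX XX XX XX XX DO DO XOO DO XX DO DO XOO DO — and concatenate.

XXXXXXXXXXDODOXOODOXXDODOXOODO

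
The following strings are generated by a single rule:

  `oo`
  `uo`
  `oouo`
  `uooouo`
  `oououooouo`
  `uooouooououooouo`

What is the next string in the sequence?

From term 3 onward, concatenate the second-to-last term with the last: oo·uo = oouo, uo·oouo = uooouo, …
The next term joins oououooouo and uooouooououooouo.

oououooououooouooououooouo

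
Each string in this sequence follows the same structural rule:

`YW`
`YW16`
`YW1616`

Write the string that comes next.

YW161616

The strings grow by a fixed suffix 16 each time.
One more step from YW1616 gives the answer.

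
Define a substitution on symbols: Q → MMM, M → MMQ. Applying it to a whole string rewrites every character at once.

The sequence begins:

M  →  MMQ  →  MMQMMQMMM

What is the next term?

MMQMMQMMMMMQMMQMMMMMQMMQMMQ

Apply φ to MMQMMQMMM symbol by symbol: M→MMQ, M→MMQ, Q→MMM, M→MMQ, M→MMQ, Q→MMM, M→MMQ, M→MMQ, M→MMQ; joined: MMQ MMQ MMM MMQ MMQ MMM MMQ MMQ MMQ.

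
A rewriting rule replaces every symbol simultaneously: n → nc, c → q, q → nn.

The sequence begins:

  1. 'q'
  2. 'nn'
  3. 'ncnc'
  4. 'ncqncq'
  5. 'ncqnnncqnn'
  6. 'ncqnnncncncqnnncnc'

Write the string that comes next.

Replace each of the 18 characters of ncqnnncncncqnnncnc in place — nc q nn nc nc nc q nc q nc q nn nc nc nc q nc q — and concatenate.

ncqnnncncncqncqncqnnncncncqncq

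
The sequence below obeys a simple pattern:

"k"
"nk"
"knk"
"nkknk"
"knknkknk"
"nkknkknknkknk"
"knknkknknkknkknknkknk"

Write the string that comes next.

From term 3 onward, concatenate the second-to-last term with the last: k·nk = knk, nk·knk = nkknk, …
So term 8 is nkknkknknkknk·knknkknknkknkknknkknk.

nkknkknknkknkknknkknknkknkknknkknk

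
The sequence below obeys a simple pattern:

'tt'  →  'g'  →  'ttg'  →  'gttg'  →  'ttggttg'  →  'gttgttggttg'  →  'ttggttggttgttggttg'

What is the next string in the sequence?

This is a Fibonacci-style word recurrence s(k) = s(k−2)·s(k−1): e.g. tt·g = ttg.
The next term joins gttgttggttg and ttggttggttgttggttg.

gttgttggttgttggttggttgttggttg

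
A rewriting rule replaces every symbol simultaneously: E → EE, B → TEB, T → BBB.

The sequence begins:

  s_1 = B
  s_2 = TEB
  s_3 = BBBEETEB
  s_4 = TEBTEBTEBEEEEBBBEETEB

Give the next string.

Rewriting the 21 symbols of TEBTEBTEBEEEEBBBEETEB one by one yields BBB EE TEB BBB EE TEB BBB EE TEB EE EE EE EE TEB TEB TEB EE EE BBB EE TEB; concatenated:

BBBEETEBBBBEETEBBBBEETEBEEEEEEEETEBTEBTEBEEEEBBBEETEB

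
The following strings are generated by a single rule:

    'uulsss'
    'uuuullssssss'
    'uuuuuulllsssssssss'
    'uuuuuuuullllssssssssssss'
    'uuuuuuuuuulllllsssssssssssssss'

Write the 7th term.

Reading off run lengths: u runs 2, 4, 6, 8, 10; l runs 1, 2, 3, 4, 5; s runs 3, 6, 9, 12, 15 — each is linear in n (n = 1, 2, …).
Setting n = 7 gives 14, 7, 21 characters in each block.

uuuuuuuuuuuuuulllllllsssssssssssssssssssss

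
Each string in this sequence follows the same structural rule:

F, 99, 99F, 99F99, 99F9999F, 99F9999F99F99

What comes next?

From term 3 onward, concatenate the last term with the second-to-last: 99·F = 99F, 99F·99 = 99F99, …
Continuing: 99F9999F99F99 · 99F9999F gives term 7.

99F9999F99F9999F9999F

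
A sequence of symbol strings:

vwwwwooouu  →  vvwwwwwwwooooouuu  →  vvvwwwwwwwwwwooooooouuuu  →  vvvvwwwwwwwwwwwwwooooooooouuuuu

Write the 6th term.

The n-th term is n-1 v's then 3n-2 w's then 2n-1 o's then n u's, where the shown terms are n = 2, 3, 4, 5.
At n = 7 the blocks have lengths 6, 19, 13, 7.

vvvvvvwwwwwwwwwwwwwwwwwwwooooooooooooouuuuuuu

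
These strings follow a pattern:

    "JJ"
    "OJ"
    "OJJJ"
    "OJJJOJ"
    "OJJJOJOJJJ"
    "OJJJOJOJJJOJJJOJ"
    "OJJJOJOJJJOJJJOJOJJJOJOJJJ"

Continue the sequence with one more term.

OJJJOJOJJJOJJJOJOJJJOJOJJJOJJJOJOJJJOJJJOJ

Each term (from the third on) is the previous term followed by the one before it: term 3 = OJ·JJ = OJJJ.
Continuing: OJJJOJOJJJOJJJOJOJJJOJOJJJ · OJJJOJOJJJOJJJOJ gives term 8.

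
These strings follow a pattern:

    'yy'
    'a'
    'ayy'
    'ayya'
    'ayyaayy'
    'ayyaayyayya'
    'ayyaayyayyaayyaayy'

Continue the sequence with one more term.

ayyaayyayyaayyaayyayyaayyayya

This is a Fibonacci-style word recurrence s(k) = s(k−1)·s(k−2): e.g. a·yy = ayy.
The next term joins ayyaayyayyaayyaayy and ayyaayyayya.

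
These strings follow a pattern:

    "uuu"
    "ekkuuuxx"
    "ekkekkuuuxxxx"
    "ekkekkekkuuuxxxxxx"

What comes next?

Every step adds ekk to the front and xx to the end of the previous string.
One more step from ekkekkekkuuuxxxxxx gives the answer.

ekkekkekkekkuuuxxxxxxxx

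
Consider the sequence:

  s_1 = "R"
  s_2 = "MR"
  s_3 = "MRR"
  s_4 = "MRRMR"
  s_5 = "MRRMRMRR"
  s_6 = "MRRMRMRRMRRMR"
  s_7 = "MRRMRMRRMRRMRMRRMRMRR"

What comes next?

From term 3 onward, concatenate the last term with the second-to-last: MR·R = MRR, MRR·MR = MRRMR, …
The next term joins MRRMRMRRMRRMRMRRMRMRR and MRRMRMRRMRRMR.

MRRMRMRRMRRMRMRRMRMRRMRRMRMRRMRRMR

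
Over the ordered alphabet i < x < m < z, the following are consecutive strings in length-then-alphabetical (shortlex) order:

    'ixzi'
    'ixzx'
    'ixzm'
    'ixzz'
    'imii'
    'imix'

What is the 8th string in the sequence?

imiz

Stepping forward 2 times from imix: imix → imim, then the target.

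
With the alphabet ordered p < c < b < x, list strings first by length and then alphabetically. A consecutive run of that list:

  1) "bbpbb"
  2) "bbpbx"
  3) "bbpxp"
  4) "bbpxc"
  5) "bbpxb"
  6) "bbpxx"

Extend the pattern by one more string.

bbcpp

Treat bbpxx as a base-4 numeral over the given alphabet and add one, carrying through any trailing x's.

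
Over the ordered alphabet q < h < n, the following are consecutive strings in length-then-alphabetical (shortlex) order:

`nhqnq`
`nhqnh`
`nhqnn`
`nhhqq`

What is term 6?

Continuing the enumeration 2 steps past nhhqq: nhhqq → nhhqh → (answer).

nhhqn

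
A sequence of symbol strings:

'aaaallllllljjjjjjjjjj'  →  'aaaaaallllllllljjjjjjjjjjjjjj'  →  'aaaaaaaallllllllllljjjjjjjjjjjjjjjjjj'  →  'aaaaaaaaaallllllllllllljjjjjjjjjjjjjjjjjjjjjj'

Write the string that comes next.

aaaaaaaaaaaallllllllllllllljjjjjjjjjjjjjjjjjjjjjjjjjj

Reading off run lengths: a runs 4, 6, 8, 10; l runs 7, 9, 11, 13; j runs 10, 14, 18, 22 — each is linear in n, where the shown terms are n = 2, 3, 4, 5.
Setting n = 6 gives 12, 15, 26 characters in each block.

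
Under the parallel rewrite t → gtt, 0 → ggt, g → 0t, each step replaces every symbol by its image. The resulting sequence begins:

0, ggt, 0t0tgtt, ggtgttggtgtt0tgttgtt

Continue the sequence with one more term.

Rewriting the 20 symbols of ggtgttggtgtt0tgttgtt one by one yields 0t 0t gtt 0t gtt gtt 0t 0t gtt 0t gtt gtt ggt gtt 0t gtt gtt 0t gtt gtt; concatenated:

0t0tgtt0tgttgtt0t0tgtt0tgttgttggtgtt0tgttgtt0tgttgtt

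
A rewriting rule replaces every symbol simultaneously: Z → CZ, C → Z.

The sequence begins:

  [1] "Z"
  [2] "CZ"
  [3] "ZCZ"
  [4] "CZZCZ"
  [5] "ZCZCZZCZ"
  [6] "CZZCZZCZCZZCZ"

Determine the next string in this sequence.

Replace each of the 13 characters of CZZCZZCZCZZCZ in place — Z CZ CZ Z CZ CZ Z CZ Z CZ CZ Z CZ — and concatenate.

ZCZCZZCZCZZCZZCZCZZCZ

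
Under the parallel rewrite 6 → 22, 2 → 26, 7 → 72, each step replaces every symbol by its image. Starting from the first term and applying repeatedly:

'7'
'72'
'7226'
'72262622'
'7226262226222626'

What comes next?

Replace each of the 16 characters of 7226262226222626 in place — 72 26 26 22 26 22 26 26 26 22 26 26 26 22 26 22 — and concatenate.

72262622262226262622262626222622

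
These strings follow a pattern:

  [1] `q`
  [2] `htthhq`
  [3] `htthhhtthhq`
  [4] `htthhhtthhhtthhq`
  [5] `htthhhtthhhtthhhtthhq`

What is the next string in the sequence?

Each term is the previous one with htthh prepended.
Applying this once more to htthhhtthhhtthhhtthhq:

htthhhtthhhtthhhtthhhtthhq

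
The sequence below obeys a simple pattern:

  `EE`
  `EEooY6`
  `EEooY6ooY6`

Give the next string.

EEooY6ooY6ooY6

Every step adds ooY6 to the end: s(k+1) = s(k)·ooY6.
So the next term is EEooY6ooY6·ooY6.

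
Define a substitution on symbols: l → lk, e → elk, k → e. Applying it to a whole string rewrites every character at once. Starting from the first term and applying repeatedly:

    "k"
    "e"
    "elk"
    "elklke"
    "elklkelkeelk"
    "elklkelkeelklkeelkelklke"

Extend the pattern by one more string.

elklkelkeelklkeelkelklkelkeelkelklkeelklkelkeelk

φ(elklkelkeelklkeelkelklke) expands symbol-by-symbol to elk lk e lk e elk lk e elk elk lk e lk e elk elk lk e elk lk e lk e elk; joining the 24 pieces gives the next term.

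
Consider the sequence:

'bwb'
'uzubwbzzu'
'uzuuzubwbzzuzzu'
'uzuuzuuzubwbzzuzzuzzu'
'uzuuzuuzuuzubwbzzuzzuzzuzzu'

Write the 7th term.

s(k+1) = uzu·s(k)·zzu, so each term gains uzu as a prefix and zzu as a suffix.
From uzuuzuuzuuzubwbzzuzzuzzuzzu, 2 further steps: uzuuzuuzuuzubwbzzuzzuzzuzzu → uzuuzuuzuuzuuzubwbzzuzzuzzuzzuzzu → (answer).

uzuuzuuzuuzuuzuuzubwbzzuzzuzzuzzuzzuzzu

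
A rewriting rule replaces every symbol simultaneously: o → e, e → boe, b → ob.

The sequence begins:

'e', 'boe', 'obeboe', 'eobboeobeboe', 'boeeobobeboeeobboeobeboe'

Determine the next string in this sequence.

φ(boeeobobeboeeobboeobeboe) expands symbol-by-symbol to ob e boe boe e ob e ob boe ob e boe boe e ob ob e boe e ob boe ob e boe; joining the 24 pieces gives the next term.

obeboeboeeobeobboeobeboeboeeobobeboeeobboeobeboe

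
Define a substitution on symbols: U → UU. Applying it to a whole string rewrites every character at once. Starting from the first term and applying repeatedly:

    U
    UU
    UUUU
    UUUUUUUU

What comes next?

UUUUUUUUUUUUUUUU

Expanding UUUUUUUU: U→UU, U→UU, U→UU, U→UU, U→UU, U→UU, U→UU, U→UU. Concatenated: UU UU UU UU UU UU UU UU.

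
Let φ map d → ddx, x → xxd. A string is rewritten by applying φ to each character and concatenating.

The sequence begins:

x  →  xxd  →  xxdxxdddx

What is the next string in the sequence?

Apply φ to xxdxxdddx symbol by symbol: x→xxd, x→xxd, d→ddx, x→xxd, x→xxd, d→ddx, d→ddx, d→ddx, x→xxd; joined: xxd xxd ddx xxd xxd ddx ddx ddx xxd.

xxdxxdddxxxdxxdddxddxddxxxd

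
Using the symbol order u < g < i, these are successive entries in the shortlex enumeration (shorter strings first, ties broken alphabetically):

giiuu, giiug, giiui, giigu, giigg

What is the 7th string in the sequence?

Advancing 2 positions from giigg through giigg → giigi reaches term 7.

giiiu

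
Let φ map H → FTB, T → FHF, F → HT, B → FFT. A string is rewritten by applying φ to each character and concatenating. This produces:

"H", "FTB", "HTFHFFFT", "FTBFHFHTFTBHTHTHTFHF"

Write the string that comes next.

Rewriting the 20 symbols of FTBFHFHTFTBHTHTHTFHF one by one yields HT FHF FFT HT FTB HT FTB FHF HT FHF FFT FTB FHF FTB FHF FTB FHF HT FTB HT; concatenated:

HTFHFFFTHTFTBHTFTBFHFHTFHFFFTFTBFHFFTBFHFFTBFHFHTFTBHT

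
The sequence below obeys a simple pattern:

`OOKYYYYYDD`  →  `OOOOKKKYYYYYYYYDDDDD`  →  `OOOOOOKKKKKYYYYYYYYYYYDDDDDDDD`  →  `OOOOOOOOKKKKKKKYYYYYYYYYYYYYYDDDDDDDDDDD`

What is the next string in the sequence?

Each string has the form O^{2n} K^{2n-1} Y^{3n+2} D^{3n-1} (n = 1, 2, …).
Setting n = 5 gives 10, 9, 17, 14 characters in each block.

OOOOOOOOOOKKKKKKKKKYYYYYYYYYYYYYYYYYDDDDDDDDDDDDDD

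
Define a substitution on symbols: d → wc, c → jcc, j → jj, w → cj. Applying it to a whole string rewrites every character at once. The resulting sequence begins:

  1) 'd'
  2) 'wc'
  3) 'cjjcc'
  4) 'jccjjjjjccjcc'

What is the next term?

Replace each of the 13 characters of jccjjjjjccjcc in place — jj jcc jcc jj jj jj jj jj jcc jcc jj jcc jcc — and concatenate.

jjjccjccjjjjjjjjjjjccjccjjjccjcc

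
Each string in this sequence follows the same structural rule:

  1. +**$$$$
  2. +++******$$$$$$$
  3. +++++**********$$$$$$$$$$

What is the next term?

The n-th term is 2n-1 +'s then 4n-2 *'s then 3n+1 $'s (n = 1, 2, …).
For the next term, n = 4, so the run lengths are 7, 14, 13.

+++++++**************$$$$$$$$$$$$$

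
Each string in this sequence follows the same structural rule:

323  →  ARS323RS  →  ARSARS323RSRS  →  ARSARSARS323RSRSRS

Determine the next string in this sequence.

ARSARSARSARS323RSRSRSRS

Every step adds ARS to the front and RS to the end of the previous string.
One more step from ARSARSARS323RSRSRS gives the answer.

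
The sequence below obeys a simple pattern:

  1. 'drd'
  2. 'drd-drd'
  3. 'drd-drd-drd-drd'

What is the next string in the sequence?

drd-drd-drd-drd-drd-drd-drd-drd

Each string is two copies of the previous one joined by '-'.
One more doubling of drd-drd-drd-drd gives the answer.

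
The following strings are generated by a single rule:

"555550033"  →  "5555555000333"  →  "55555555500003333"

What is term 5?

5555555555555000000333333

The n-th term is 2n-1 5's then n-1 0's then n-1 3's, where the shown terms are n = 3, 4, 5.
Setting n = 7 gives 13, 6, 6 characters in each block.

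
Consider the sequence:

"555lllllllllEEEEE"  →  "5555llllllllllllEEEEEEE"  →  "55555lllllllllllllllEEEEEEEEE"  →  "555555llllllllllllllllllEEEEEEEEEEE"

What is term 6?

The n-th term is n 5's then 3n l's then 2n-1 E's, where the shown terms are n = 3, 4, 5, 6.
Setting n = 8 gives 8, 24, 15 characters in each block.

55555555llllllllllllllllllllllllEEEEEEEEEEEEEEE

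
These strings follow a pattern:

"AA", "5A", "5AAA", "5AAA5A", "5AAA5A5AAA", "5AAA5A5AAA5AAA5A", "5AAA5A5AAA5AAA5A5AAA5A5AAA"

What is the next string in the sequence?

5AAA5A5AAA5AAA5A5AAA5A5AAA5AAA5A5AAA5AAA5A

This is a Fibonacci-style word recurrence s(k) = s(k−1)·s(k−2): e.g. 5A·AA = 5AAA.
Continuing: 5AAA5A5AAA5AAA5A5AAA5A5AAA · 5AAA5A5AAA5AAA5A gives term 8.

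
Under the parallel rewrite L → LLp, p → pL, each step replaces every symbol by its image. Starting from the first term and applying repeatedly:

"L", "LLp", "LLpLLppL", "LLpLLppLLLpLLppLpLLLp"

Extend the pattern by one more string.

Applying the rule to each of the 21 symbols of LLpLLppLLLpLLppLpLLLp gives the pieces LLp LLp pL LLp LLp pL pL LLp LLp LLp pL LLp LLp pL pL LLp pL LLp LLp LLp pL, which concatenate to the answer.

LLpLLppLLLpLLppLpLLLpLLpLLppLLLpLLppLpLLLppLLLpLLpLLppL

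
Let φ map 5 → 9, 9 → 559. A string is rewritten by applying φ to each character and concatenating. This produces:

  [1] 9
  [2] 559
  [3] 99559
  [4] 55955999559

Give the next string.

995599955955955999559

Rewriting each symbol of 55955999559: 5→9, 5→9, 9→559, 5→9, 5→9, 9→559, 9→559, 9→559, 5→9, 5→9, 9→559, which concatenates to 9 9 559 9 9 559 559 559 9 9 559.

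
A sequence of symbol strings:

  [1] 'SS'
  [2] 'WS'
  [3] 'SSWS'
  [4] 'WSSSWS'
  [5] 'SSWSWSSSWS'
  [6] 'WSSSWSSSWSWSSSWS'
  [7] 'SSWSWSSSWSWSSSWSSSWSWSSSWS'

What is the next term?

WSSSWSSSWSWSSSWSSSWSWSSSWSWSSSWSSSWSWSSSWS

This is a Fibonacci-style word recurrence s(k) = s(k−2)·s(k−1): e.g. SS·WS = SSWS.
Continuing: WSSSWSSSWSWSSSWS · SSWSWSSSWSWSSSWSSSWSWSSSWS gives term 8.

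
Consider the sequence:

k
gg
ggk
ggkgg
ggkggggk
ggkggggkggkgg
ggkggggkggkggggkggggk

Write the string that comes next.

This is a Fibonacci-style word recurrence s(k) = s(k−1)·s(k−2): e.g. gg·k = ggk.
Continuing: ggkggggkggkggggkggggk · ggkggggkggkgg gives term 8.

ggkggggkggkggggkggggkggkggggkggkgg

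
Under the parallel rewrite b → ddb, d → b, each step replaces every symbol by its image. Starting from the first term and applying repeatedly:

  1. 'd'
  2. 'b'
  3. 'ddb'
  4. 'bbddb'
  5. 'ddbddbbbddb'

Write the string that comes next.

Rewriting each symbol of ddbddbbbddb: d→b, d→b, b→ddb, d→b, d→b, b→ddb, b→ddb, b→ddb, d→b, d→b, b→ddb, which concatenates to b b ddb b b ddb ddb ddb b b ddb.

bbddbbbddbddbddbbbddb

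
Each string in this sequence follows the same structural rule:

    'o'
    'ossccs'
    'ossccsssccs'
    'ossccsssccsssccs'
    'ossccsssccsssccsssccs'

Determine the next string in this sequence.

The strings grow by a fixed suffix ssccs each time.
One more step from ossccsssccsssccsssccs gives the answer.

ossccsssccsssccsssccsssccs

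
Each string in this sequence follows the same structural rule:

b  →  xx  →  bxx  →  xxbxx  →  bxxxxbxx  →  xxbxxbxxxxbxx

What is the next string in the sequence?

This is a Fibonacci-style word recurrence s(k) = s(k−2)·s(k−1): e.g. b·xx = bxx.
Continuing: bxxxxbxx · xxbxxbxxxxbxx gives term 7.

bxxxxbxxxxbxxbxxxxbxx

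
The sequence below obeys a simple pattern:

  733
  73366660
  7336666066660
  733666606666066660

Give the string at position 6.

7336666066660666606666066660

The strings grow by a fixed suffix 66660 each time.
From 733666606666066660, 2 further steps: 733666606666066660 → 73366660666606666066660 → (answer).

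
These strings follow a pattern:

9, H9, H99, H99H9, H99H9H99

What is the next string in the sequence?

H99H9H99H99H9

Each term (from the third on) is the previous term followed by the one before it: term 3 = H9·9 = H99.
The next term joins H99H9H99 and H99H9.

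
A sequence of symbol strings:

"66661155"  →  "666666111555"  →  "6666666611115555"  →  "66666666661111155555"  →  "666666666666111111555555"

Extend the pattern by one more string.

6666666666666611111115555555

Term n consists of 2n 6's, followed by n 1's, followed by n 5's, where the shown terms are n = 2, 3, 4, 5, 6.
For the next term, n = 7, so the run lengths are 14, 7, 7.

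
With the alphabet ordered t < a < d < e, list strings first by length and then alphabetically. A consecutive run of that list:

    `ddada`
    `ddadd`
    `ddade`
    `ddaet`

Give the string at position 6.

ddaed

Advancing 2 positions from ddaet through ddaet → ddaea reaches term 6.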